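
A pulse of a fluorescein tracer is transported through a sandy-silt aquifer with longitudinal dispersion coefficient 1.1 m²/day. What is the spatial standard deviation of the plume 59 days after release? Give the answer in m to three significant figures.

11.4 m

Dispersive spreading gives a Gaussian with σ² = 2Dt; advection only shifts the center.
σ = √(2 × 1.1 × 59) = 11.4 m.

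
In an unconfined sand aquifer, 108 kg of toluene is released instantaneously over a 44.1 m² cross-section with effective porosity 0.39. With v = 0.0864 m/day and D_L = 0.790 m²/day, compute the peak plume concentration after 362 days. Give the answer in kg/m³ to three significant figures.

The peak of an instantaneous 1D plume sits at x = vt; there the Gaussian factor is 1 and C_max = M/(n_e·A·√(4πDt)), where n_e·A is the pore area the mass is dissolved in.
√(4πDt) = √(4π × 0.790 × 362) = 59.95 m, so C_max = 108/(0.39 × 44.1 × 59.95) = 0.105 kg/m³.

0.105 kg/m³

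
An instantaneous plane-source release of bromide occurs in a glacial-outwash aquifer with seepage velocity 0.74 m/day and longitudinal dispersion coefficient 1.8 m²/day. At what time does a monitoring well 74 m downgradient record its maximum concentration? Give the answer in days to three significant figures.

For the 1D instantaneous-source solution, setting ∂C/∂t = 0 at fixed x gives v²t² + 2Dt − x² = 0, so t = (√(D² + v²x²) − D)/v².
√(D² + v²x²) = √(1.8² + 0.74² × 74²) = 54.79; v² = 0.5476.
t = (54.79 − 1.8)/0.5476 = 96.8 days (vs. the pure-advection estimate x/v = 100 d).

96.8 days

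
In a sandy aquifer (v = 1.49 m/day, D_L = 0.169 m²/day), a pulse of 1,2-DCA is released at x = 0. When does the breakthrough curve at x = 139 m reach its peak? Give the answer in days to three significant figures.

93.2 days

For the 1D instantaneous-source solution, setting ∂C/∂t = 0 at fixed x gives v²t² + 2Dt − x² = 0, so t = (√(D² + v²x²) − D)/v².
√(D² + v²x²) = √(0.169² + 1.49² × 139²) = 207.1; v² = 2.2201.
t = (207.1 − 0.169)/2.2201 = 93.2 days (vs. the pure-advection estimate x/v = 93.3 d).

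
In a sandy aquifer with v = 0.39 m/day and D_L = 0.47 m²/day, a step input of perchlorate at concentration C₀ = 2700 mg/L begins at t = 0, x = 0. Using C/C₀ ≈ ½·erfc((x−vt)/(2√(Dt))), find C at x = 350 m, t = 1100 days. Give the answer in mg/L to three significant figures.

For a continuous step input, C/C₀ ≈ ½·erfc((x−vt)/(2√(Dt))).
vt = 0.39 × 1100 = 429 m and 2√(Dt) = 2√(0.47 × 1100) = 45.48 m.
Argument (x−vt)/(2√(Dt)) = (350 − 429)/45.48 = -1.737; ½·erfc(-1.737) = 0.9930.
C = 2700 × 0.9930 = 2680 mg/L.

2680 mg/L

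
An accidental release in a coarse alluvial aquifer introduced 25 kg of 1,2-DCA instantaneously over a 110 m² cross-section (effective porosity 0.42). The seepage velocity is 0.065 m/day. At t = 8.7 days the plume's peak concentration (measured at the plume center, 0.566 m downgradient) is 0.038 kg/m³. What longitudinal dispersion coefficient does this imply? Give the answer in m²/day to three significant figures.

At the plume center C_max = M/(n_e·A·√(4πDt)), so D = M²/(4πt·(n_e·A·C_max)²).
n_e·A·C_max = 0.42 × 110 × 0.038 = 1.756 kg/m.
D = 25²/(4π × 8.7 × 1.756²) = 1.85 m²/day.

1.85 m²/day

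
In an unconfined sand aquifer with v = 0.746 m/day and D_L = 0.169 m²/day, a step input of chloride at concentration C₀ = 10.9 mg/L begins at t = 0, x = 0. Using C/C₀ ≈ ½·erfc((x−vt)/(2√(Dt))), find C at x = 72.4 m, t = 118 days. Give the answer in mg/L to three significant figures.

10.8 mg/L

For a continuous step input, C/C₀ ≈ ½·erfc((x−vt)/(2√(Dt))).
vt = 0.746 × 118 = 88.028 m and 2√(Dt) = 2√(0.169 × 118) = 8.931 m.
Argument (x−vt)/(2√(Dt)) = (72.4 − 88.028)/8.931 = -1.750; ½·erfc(-1.750) = 0.9933.
C = 10.9 × 0.9933 = 10.8 mg/L.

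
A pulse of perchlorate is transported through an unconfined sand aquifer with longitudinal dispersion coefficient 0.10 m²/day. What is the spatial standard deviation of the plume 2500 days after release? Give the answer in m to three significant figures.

22.4 m

Dispersive spreading gives a Gaussian with σ² = 2Dt; advection only shifts the center.
σ = √(2 × 0.10 × 2500) = 22.4 m.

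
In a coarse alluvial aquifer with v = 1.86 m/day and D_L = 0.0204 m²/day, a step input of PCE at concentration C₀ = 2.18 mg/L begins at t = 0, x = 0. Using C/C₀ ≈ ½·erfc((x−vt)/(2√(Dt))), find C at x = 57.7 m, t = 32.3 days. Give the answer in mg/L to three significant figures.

For a continuous step input, C/C₀ ≈ ½·erfc((x−vt)/(2√(Dt))).
vt = 1.86 × 32.3 = 60.078 m and 2√(Dt) = 2√(0.0204 × 32.3) = 1.623 m.
Argument (x−vt)/(2√(Dt)) = (57.7 − 60.078)/1.623 = -1.465; ½·erfc(-1.465) = 0.9809.
C = 2.18 × 0.9809 = 2.14 mg/L.

2.14 mg/L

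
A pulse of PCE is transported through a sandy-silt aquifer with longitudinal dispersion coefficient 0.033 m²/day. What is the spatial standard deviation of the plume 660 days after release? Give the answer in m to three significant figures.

Dispersive spreading gives a Gaussian with σ² = 2Dt; advection only shifts the center.
σ = √(2 × 0.033 × 660) = 6.60 m.

6.60 m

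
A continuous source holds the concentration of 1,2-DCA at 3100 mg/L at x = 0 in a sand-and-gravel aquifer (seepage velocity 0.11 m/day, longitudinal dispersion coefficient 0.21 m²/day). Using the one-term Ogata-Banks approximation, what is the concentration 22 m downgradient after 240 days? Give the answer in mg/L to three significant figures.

2080 mg/L

For a continuous step input, C/C₀ ≈ ½·erfc((x−vt)/(2√(Dt))).
vt = 0.11 × 240 = 26.4 m and 2√(Dt) = 2√(0.21 × 240) = 14.20 m.
Argument (x−vt)/(2√(Dt)) = (22 − 26.4)/14.20 = -0.3099; ½·erfc(-0.3099) = 0.6694.
C = 3100 × 0.6694 = 2080 mg/L.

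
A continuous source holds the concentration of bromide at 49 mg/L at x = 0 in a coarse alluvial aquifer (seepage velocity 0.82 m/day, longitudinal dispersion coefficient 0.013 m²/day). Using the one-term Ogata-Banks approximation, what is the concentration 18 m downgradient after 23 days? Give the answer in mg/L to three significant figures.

For a continuous step input, C/C₀ ≈ ½·erfc((x−vt)/(2√(Dt))).
vt = 0.82 × 23 = 18.86 m and 2√(Dt) = 2√(0.013 × 23) = 1.094 m.
Argument (x−vt)/(2√(Dt)) = (18 − 18.86)/1.094 = -0.7861; ½·erfc(-0.7861) = 0.8669.
C = 49 × 0.8669 = 42.5 mg/L.

42.5 mg/L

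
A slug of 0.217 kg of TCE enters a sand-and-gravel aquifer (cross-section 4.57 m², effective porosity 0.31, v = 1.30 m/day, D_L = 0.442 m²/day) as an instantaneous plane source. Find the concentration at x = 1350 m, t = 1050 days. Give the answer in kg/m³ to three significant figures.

0.00178 kg/m³

For an instantaneous plane source, C(x,t) = M/(n_e·A·√(4πDt)) · exp(−(x−vt)²/(4Dt)), with n_e·A the pore (flow) area.
Plume center vt = 1.30 × 1050 = 1365 m, so the well at 1350 m is 15 m upgradient of the peak.
√(4πDt) = 76.37 m, giving peak height M/(n_e·A·√(4πDt)) = 0.217/(0.31 × 4.57 × 76.37) = 0.002006 kg/m³.
(x−vt)²/(4Dt) = (-15)²/(4 × 0.442 × 1050) = 0.1212; exp(−0.1212) = 0.8859.
C = 0.002006 × 0.8859 = 0.00178 kg/m³.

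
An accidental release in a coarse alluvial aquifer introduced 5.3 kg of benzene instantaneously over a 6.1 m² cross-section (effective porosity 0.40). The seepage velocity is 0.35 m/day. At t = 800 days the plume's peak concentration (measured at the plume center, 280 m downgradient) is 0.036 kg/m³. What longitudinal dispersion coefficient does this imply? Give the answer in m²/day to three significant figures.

At the plume center C_max = M/(n_e·A·√(4πDt)), so D = M²/(4πt·(n_e·A·C_max)²).
n_e·A·C_max = 0.40 × 6.1 × 0.036 = 0.08784 kg/m.
D = 5.3²/(4π × 800 × 0.08784²) = 0.362 m²/day.

0.362 m²/day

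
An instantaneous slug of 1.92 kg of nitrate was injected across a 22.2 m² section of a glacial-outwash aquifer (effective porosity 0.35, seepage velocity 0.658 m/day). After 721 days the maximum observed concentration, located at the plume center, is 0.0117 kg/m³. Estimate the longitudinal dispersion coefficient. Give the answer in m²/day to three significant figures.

At the plume center C_max = M/(n_e·A·√(4πDt)), so D = M²/(4πt·(n_e·A·C_max)²).
n_e·A·C_max = 0.35 × 22.2 × 0.0117 = 0.09091 kg/m.
D = 1.92²/(4π × 721 × 0.09091²) = 0.0492 m²/day.

0.0492 m²/day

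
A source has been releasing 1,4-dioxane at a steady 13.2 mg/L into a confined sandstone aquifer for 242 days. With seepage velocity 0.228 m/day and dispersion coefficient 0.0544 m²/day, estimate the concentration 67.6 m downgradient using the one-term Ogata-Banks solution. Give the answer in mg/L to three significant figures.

0.102 mg/L

For a continuous step input, C/C₀ ≈ ½·erfc((x−vt)/(2√(Dt))).
vt = 0.228 × 242 = 55.176 m and 2√(Dt) = 2√(0.0544 × 242) = 7.257 m.
Argument (x−vt)/(2√(Dt)) = (67.6 − 55.176)/7.257 = 1.712; ½·erfc(1.712) = 0.007736.
C = 13.2 × 0.007736 = 0.102 mg/L.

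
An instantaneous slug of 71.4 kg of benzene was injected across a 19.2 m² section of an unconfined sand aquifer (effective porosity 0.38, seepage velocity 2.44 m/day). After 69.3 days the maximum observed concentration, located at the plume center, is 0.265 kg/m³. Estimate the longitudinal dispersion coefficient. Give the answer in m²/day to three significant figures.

1.57 m²/day

At the plume center C_max = M/(n_e·A·√(4πDt)), so D = M²/(4πt·(n_e·A·C_max)²).
n_e·A·C_max = 0.38 × 19.2 × 0.265 = 1.933 kg/m.
D = 71.4²/(4π × 69.3 × 1.933²) = 1.57 m²/day.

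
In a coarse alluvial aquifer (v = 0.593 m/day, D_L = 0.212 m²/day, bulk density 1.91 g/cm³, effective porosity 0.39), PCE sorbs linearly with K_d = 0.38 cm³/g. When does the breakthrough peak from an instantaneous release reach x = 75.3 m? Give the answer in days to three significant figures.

Retardation factor R = 1 + ρ_b·K_d/n = 1 + 1.91 × 0.38/0.39 = 2.861.
Sorption retards both mechanisms: v_R = v/R = 0.2073 m/day, D_R = D/R = 0.07410 m²/day.
Peak time from v_R²t² + 2D_R t − x² = 0: t = (√(D_R² + v_R²x²) − D_R)/v_R².
√(D_R² + v_R²x²) = √(0.07410² + 0.2073² × 75.3²) = 15.61; v_R² = 0.04297.
t = (15.61 − 0.07410)/0.04297 = 362 days.

362 days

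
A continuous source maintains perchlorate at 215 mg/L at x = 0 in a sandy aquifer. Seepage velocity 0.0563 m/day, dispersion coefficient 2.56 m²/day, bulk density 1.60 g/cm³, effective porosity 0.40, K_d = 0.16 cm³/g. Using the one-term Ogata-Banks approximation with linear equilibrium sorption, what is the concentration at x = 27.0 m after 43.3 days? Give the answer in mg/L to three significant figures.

Retardation factor R = 1 + ρ_b·K_d/n = 1 + 1.60 × 0.16/0.40 = 1.640.
Sorption retards both mechanisms: v_R = v/R = 0.03433 m/day, D_R = D/R = 1.561 m²/day.
v_R·t = 0.03433 × 43.3 = 1.486489 m; 2√(D_R t) = 16.44 m; argument = (27.0 − 1.486489)/16.44 = 1.552.
C = C₀ × ½·erfc(1.552) = 215 × 0.01409 = 3.03 mg/L.

3.03 mg/L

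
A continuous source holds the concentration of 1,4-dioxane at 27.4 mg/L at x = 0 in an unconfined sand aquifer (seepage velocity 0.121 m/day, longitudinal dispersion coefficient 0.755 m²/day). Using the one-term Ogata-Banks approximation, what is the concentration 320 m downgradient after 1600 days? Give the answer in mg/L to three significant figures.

For a continuous step input, C/C₀ ≈ ½·erfc((x−vt)/(2√(Dt))).
vt = 0.121 × 1600 = 193.6 m and 2√(Dt) = 2√(0.755 × 1600) = 69.51 m.
Argument (x−vt)/(2√(Dt)) = (320 − 193.6)/69.51 = 1.818; ½·erfc(1.818) = 0.005070.
C = 27.4 × 0.005070 = 0.139 mg/L.

0.139 mg/L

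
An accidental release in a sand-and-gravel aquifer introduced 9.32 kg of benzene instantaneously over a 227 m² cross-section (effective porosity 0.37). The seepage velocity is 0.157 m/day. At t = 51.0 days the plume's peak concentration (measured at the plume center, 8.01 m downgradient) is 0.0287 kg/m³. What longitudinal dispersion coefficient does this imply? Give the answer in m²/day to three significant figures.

0.0233 m²/day

At the plume center C_max = M/(n_e·A·√(4πDt)), so D = M²/(4πt·(n_e·A·C_max)²).
n_e·A·C_max = 0.37 × 227 × 0.0287 = 2.411 kg/m.
D = 9.32²/(4π × 51.0 × 2.411²) = 0.0233 m²/day.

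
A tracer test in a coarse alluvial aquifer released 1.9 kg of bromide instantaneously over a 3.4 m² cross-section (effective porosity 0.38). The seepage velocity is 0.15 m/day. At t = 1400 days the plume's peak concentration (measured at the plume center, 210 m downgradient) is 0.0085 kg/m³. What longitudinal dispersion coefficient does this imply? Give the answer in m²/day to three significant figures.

At the plume center C_max = M/(n_e·A·√(4πDt)), so D = M²/(4πt·(n_e·A·C_max)²).
n_e·A·C_max = 0.38 × 3.4 × 0.0085 = 0.01098 kg/m.
D = 1.9²/(4π × 1400 × 0.01098²) = 1.70 m²/day.

1.70 m²/day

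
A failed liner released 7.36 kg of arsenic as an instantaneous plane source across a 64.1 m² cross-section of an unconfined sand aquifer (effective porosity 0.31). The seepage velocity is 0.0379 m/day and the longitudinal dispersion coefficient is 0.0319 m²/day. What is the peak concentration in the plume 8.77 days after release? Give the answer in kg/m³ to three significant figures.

The peak of an instantaneous 1D plume sits at x = vt; there the Gaussian factor is 1 and C_max = M/(n_e·A·√(4πDt)), where n_e·A is the pore area the mass is dissolved in.
√(4πDt) = √(4π × 0.0319 × 8.77) = 1.875 m, so C_max = 7.36/(0.31 × 64.1 × 1.875) = 0.198 kg/m³.

0.198 kg/m³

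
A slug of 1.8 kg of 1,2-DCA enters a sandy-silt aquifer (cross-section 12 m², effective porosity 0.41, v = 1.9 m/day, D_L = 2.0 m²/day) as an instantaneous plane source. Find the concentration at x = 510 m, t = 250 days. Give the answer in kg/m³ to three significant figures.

0.00250 kg/m³

For an instantaneous plane source, C(x,t) = M/(n_e·A·√(4πDt)) · exp(−(x−vt)²/(4Dt)), with n_e·A the pore (flow) area.
Plume center vt = 1.9 × 250 = 475 m, so the well at 510 m is 35 m downgradient of the peak.
√(4πDt) = 79.27 m, giving peak height M/(n_e·A·√(4πDt)) = 1.8/(0.41 × 12 × 79.27) = 0.004615 kg/m³.
(x−vt)²/(4Dt) = (35)²/(4 × 2.0 × 250) = 0.6125; exp(−0.6125) = 0.5420.
C = 0.004615 × 0.5420 = 0.00250 kg/m³.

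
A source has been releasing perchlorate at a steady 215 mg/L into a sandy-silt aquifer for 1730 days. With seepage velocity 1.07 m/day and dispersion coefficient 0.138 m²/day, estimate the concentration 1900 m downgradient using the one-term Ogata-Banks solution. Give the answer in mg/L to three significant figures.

For a continuous step input, C/C₀ ≈ ½·erfc((x−vt)/(2√(Dt))).
vt = 1.07 × 1730 = 1851.1 m and 2√(Dt) = 2√(0.138 × 1730) = 30.90 m.
Argument (x−vt)/(2√(Dt)) = (1900 − 1851.1)/30.90 = 1.583; ½·erfc(1.583) = 0.01259.
C = 215 × 0.01259 = 2.71 mg/L.

2.71 mg/L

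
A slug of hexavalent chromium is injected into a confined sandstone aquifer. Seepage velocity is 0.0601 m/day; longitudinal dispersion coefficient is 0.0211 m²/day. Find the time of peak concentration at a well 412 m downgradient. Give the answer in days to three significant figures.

For the 1D instantaneous-source solution, setting ∂C/∂t = 0 at fixed x gives v²t² + 2Dt − x² = 0, so t = (√(D² + v²x²) − D)/v².
√(D² + v²x²) = √(0.0211² + 0.0601² × 412²) = 24.76; v² = 0.00361201.
t = (24.76 − 0.0211)/0.00361201 = 6850 days (vs. the pure-advection estimate x/v = 6860 d).

6850 days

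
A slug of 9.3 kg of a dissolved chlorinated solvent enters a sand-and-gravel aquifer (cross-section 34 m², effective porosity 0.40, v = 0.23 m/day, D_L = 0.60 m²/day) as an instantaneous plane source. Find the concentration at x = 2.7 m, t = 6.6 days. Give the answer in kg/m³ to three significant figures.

0.0888 kg/m³

For an instantaneous plane source, C(x,t) = M/(n_e·A·√(4πDt)) · exp(−(x−vt)²/(4Dt)), with n_e·A the pore (flow) area.
Plume center vt = 0.23 × 6.6 = 1.518 m, so the well at 2.7 m is 1.182 m downgradient of the peak.
√(4πDt) = 7.054 m, giving peak height M/(n_e·A·√(4πDt)) = 9.3/(0.40 × 34 × 7.054) = 0.09694 kg/m³.
(x−vt)²/(4Dt) = (1.182)²/(4 × 0.60 × 6.6) = 0.08820; exp(−0.08820) = 0.9156.
C = 0.09694 × 0.9156 = 0.0888 kg/m³.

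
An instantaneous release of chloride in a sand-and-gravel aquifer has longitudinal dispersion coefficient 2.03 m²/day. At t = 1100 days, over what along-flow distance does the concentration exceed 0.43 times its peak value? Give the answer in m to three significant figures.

174 m

The plume is Gaussian with σ = √(2Dt) = √(2 × 2.03 × 1100) = 66.83 m.
C/C_peak = exp(−Δx²/(2σ²)) = 0.43 ⇒ Δx = σ·√(−2 ln 0.43) = 66.83 × 1.299 = 86.81 m.
Width = 2Δx = 174 m.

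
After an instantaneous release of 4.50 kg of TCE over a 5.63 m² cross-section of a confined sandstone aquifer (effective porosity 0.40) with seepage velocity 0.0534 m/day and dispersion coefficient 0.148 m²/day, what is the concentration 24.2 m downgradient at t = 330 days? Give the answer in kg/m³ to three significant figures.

0.0646 kg/m³

For an instantaneous plane source, C(x,t) = M/(n_e·A·√(4πDt)) · exp(−(x−vt)²/(4Dt)), with n_e·A the pore (flow) area.
Plume center vt = 0.0534 × 330 = 17.622 m, so the well at 24.2 m is 6.578 m downgradient of the peak.
√(4πDt) = 24.77 m, giving peak height M/(n_e·A·√(4πDt)) = 4.50/(0.40 × 5.63 × 24.77) = 0.08067 kg/m³.
(x−vt)²/(4Dt) = (6.578)²/(4 × 0.148 × 330) = 0.2215; exp(−0.2215) = 0.8013.
C = 0.08067 × 0.8013 = 0.0646 kg/m³.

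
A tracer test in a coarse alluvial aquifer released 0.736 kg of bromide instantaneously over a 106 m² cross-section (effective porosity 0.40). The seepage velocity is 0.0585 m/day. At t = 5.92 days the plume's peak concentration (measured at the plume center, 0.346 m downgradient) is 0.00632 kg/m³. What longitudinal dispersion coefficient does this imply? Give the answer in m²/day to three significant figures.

0.101 m²/day

At the plume center C_max = M/(n_e·A·√(4πDt)), so D = M²/(4πt·(n_e·A·C_max)²).
n_e·A·C_max = 0.40 × 106 × 0.00632 = 0.2680 kg/m.
D = 0.736²/(4π × 5.92 × 0.2680²) = 0.101 m²/day.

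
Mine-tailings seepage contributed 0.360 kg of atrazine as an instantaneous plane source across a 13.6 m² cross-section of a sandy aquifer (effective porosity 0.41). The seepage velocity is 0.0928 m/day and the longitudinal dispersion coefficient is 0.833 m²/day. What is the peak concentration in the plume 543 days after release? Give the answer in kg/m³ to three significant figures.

0.000856 kg/m³

The peak of an instantaneous 1D plume sits at x = vt; there the Gaussian factor is 1 and C_max = M/(n_e·A·√(4πDt)), where n_e·A is the pore area the mass is dissolved in.
√(4πDt) = √(4π × 0.833 × 543) = 75.39 m, so C_max = 0.360/(0.41 × 13.6 × 75.39) = 0.000856 kg/m³.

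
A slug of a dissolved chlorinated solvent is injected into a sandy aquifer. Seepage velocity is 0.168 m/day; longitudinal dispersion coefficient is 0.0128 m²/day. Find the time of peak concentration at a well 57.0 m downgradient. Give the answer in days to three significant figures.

For the 1D instantaneous-source solution, setting ∂C/∂t = 0 at fixed x gives v²t² + 2Dt − x² = 0, so t = (√(D² + v²x²) − D)/v².
√(D² + v²x²) = √(0.0128² + 0.168² × 57.0²) = 9.576; v² = 0.028224.
t = (9.576 − 0.0128)/0.028224 = 339 days (vs. the pure-advection estimate x/v = 339 d).

339 days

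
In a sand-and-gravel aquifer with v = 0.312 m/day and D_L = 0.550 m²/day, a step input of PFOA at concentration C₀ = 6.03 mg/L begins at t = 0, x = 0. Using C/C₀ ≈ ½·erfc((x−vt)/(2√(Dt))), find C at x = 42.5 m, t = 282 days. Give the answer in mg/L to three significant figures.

For a continuous step input, C/C₀ ≈ ½·erfc((x−vt)/(2√(Dt))).
vt = 0.312 × 282 = 87.984 m and 2√(Dt) = 2√(0.550 × 282) = 24.91 m.
Argument (x−vt)/(2√(Dt)) = (42.5 − 87.984)/24.91 = -1.826; ½·erfc(-1.826) = 0.9951.
C = 6.03 × 0.9951 = 6.00 mg/L.

6.00 mg/L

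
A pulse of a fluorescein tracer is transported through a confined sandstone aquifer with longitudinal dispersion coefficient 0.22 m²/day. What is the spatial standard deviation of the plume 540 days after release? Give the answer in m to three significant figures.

Dispersive spreading gives a Gaussian with σ² = 2Dt; advection only shifts the center.
σ = √(2 × 0.22 × 540) = 15.4 m.

15.4 m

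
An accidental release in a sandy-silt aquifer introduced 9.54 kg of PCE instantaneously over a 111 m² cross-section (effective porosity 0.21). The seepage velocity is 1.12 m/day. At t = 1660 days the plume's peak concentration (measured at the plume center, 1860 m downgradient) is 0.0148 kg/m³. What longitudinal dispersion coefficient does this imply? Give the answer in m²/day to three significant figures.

At the plume center C_max = M/(n_e·A·√(4πDt)), so D = M²/(4πt·(n_e·A·C_max)²).
n_e·A·C_max = 0.21 × 111 × 0.0148 = 0.3450 kg/m.
D = 9.54²/(4π × 1660 × 0.3450²) = 0.0367 m²/day.

0.0367 m²/day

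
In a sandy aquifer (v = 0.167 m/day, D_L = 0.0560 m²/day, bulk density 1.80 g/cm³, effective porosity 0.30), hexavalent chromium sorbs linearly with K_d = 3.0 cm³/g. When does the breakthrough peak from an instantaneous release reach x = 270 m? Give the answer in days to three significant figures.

Retardation factor R = 1 + ρ_b·K_d/n = 1 + 1.80 × 3.0/0.30 = 19.00.
Sorption retards both mechanisms: v_R = v/R = 0.008789 m/day, D_R = D/R = 0.002947 m²/day.
Peak time from v_R²t² + 2D_R t − x² = 0: t = (√(D_R² + v_R²x²) − D_R)/v_R².
√(D_R² + v_R²x²) = √(0.002947² + 0.008789² × 270²) = 2.373; v_R² = 7.725e-05.
t = (2.373 − 0.002947)/7.725e-05 = 30700 days.

30700 days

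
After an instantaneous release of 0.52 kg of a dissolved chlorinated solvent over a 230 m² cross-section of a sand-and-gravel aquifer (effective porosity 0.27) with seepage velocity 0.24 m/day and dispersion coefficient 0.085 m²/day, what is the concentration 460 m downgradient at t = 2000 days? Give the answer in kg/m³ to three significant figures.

0.000101 kg/m³

For an instantaneous plane source, C(x,t) = M/(n_e·A·√(4πDt)) · exp(−(x−vt)²/(4Dt)), with n_e·A the pore (flow) area.
Plume center vt = 0.24 × 2000 = 480 m, so the well at 460 m is 20 m upgradient of the peak.
√(4πDt) = 46.22 m, giving peak height M/(n_e·A·√(4πDt)) = 0.52/(0.27 × 230 × 46.22) = 0.0001812 kg/m³.
(x−vt)²/(4Dt) = (-20)²/(4 × 0.085 × 2000) = 0.5882; exp(−0.5882) = 0.5553.
C = 0.0001812 × 0.5553 = 0.000101 kg/m³.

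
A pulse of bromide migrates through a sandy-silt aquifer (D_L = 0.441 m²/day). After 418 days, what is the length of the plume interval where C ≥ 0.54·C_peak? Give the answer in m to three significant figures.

42.6 m

The plume is Gaussian with σ = √(2Dt) = √(2 × 0.441 × 418) = 19.20 m.
C/C_peak = exp(−Δx²/(2σ²)) = 0.54 ⇒ Δx = σ·√(−2 ln 0.54) = 19.20 × 1.110 = 21.31 m.
Width = 2Δx = 42.6 m.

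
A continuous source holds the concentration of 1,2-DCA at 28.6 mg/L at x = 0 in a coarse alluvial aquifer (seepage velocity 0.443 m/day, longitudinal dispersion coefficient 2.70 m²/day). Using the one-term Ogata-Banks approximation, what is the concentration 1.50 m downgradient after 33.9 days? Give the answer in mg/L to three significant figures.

For a continuous step input, C/C₀ ≈ ½·erfc((x−vt)/(2√(Dt))).
vt = 0.443 × 33.9 = 15.0177 m and 2√(Dt) = 2√(2.70 × 33.9) = 19.13 m.
Argument (x−vt)/(2√(Dt)) = (1.50 − 15.0177)/19.13 = -0.7066; ½·erfc(-0.7066) = 0.8412.
C = 28.6 × 0.8412 = 24.1 mg/L.

24.1 mg/L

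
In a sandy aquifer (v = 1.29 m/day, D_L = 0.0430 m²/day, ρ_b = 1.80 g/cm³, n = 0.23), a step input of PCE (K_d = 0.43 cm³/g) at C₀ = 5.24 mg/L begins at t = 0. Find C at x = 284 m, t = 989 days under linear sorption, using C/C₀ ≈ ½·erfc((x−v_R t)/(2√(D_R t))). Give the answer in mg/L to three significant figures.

Retardation factor R = 1 + ρ_b·K_d/n = 1 + 1.80 × 0.43/0.23 = 4.365.
Sorption retards both mechanisms: v_R = v/R = 0.2955 m/day, D_R = D/R = 0.009851 m²/day.
v_R·t = 0.2955 × 989 = 292.2495 m; 2√(D_R t) = 6.243 m; argument = (284 − 292.2495)/6.243 = -1.321.
C = C₀ × ½·erfc(-1.321) = 5.24 × 0.9691 = 5.08 mg/L.

5.08 mg/L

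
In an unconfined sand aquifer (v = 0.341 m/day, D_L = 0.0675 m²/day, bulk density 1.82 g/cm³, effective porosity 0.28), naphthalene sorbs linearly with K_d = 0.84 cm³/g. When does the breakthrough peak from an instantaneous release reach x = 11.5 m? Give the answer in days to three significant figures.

Retardation factor R = 1 + ρ_b·K_d/n = 1 + 1.82 × 0.84/0.28 = 6.460.
Sorption retards both mechanisms: v_R = v/R = 0.05279 m/day, D_R = D/R = 0.01045 m²/day.
Peak time from v_R²t² + 2D_R t − x² = 0: t = (√(D_R² + v_R²x²) − D_R)/v_R².
√(D_R² + v_R²x²) = √(0.01045² + 0.05279² × 11.5²) = 0.6072; v_R² = 0.002787.
t = (0.6072 − 0.01045)/0.002787 = 214 days.

214 days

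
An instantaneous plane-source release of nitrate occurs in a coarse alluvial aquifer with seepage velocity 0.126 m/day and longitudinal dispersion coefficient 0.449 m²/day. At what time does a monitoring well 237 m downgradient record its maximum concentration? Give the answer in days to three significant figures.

1850 days

For the 1D instantaneous-source solution, setting ∂C/∂t = 0 at fixed x gives v²t² + 2Dt − x² = 0, so t = (√(D² + v²x²) − D)/v².
√(D² + v²x²) = √(0.449² + 0.126² × 237²) = 29.87; v² = 0.015876.
t = (29.87 − 0.449)/0.015876 = 1850 days (vs. the pure-advection estimate x/v = 1880 d).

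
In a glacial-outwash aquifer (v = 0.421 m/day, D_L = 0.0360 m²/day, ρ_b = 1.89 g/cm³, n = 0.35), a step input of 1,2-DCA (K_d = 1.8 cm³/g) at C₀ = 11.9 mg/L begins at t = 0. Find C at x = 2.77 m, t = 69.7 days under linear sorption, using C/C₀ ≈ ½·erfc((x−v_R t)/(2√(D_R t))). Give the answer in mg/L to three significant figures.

Retardation factor R = 1 + ρ_b·K_d/n = 1 + 1.89 × 1.8/0.35 = 10.72.
Sorption retards both mechanisms: v_R = v/R = 0.03927 m/day, D_R = D/R = 0.003358 m²/day.
v_R·t = 0.03927 × 69.7 = 2.737119 m; 2√(D_R t) = 0.9676 m; argument = (2.77 − 2.737119)/0.9676 = 0.03398.
C = C₀ × ½·erfc(0.03398) = 11.9 × 0.4808 = 5.72 mg/L.

5.72 mg/L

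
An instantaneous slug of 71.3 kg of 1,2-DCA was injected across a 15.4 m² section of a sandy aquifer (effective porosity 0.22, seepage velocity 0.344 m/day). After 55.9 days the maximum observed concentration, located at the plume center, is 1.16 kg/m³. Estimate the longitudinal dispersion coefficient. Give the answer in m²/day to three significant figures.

At the plume center C_max = M/(n_e·A·√(4πDt)), so D = M²/(4πt·(n_e·A·C_max)²).
n_e·A·C_max = 0.22 × 15.4 × 1.16 = 3.930 kg/m.
D = 71.3²/(4π × 55.9 × 3.930²) = 0.469 m²/day.

0.469 m²/day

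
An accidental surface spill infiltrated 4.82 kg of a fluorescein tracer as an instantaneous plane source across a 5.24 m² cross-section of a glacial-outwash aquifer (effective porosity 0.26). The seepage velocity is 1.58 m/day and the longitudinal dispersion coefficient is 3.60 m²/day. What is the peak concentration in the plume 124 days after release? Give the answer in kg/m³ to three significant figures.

The peak of an instantaneous 1D plume sits at x = vt; there the Gaussian factor is 1 and C_max = M/(n_e·A·√(4πDt)), where n_e·A is the pore area the mass is dissolved in.
√(4πDt) = √(4π × 3.60 × 124) = 74.90 m, so C_max = 4.82/(0.26 × 5.24 × 74.90) = 0.0472 kg/m³.

0.0472 kg/m³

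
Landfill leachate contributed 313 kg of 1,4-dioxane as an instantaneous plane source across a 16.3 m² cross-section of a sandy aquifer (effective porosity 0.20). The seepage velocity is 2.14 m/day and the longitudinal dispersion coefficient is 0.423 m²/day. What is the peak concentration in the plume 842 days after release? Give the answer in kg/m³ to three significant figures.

1.44 kg/m³

The peak of an instantaneous 1D plume sits at x = vt; there the Gaussian factor is 1 and C_max = M/(n_e·A·√(4πDt)), where n_e·A is the pore area the mass is dissolved in.
√(4πDt) = √(4π × 0.423 × 842) = 66.90 m, so C_max = 313/(0.20 × 16.3 × 66.90) = 1.44 kg/m³.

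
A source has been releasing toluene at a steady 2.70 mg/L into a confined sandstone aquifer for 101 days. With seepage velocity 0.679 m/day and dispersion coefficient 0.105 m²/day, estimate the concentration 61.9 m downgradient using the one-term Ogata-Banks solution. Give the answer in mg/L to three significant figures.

For a continuous step input, C/C₀ ≈ ½·erfc((x−vt)/(2√(Dt))).
vt = 0.679 × 101 = 68.579 m and 2√(Dt) = 2√(0.105 × 101) = 6.513 m.
Argument (x−vt)/(2√(Dt)) = (61.9 − 68.579)/6.513 = -1.025; ½·erfc(-1.025) = 0.9264.
C = 2.70 × 0.9264 = 2.50 mg/L.

2.50 mg/L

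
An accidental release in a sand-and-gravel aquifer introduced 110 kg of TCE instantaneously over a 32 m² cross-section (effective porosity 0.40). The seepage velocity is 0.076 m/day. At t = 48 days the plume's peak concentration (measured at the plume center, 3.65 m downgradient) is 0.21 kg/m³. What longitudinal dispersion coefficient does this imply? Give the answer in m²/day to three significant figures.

2.78 m²/day

At the plume center C_max = M/(n_e·A·√(4πDt)), so D = M²/(4πt·(n_e·A·C_max)²).
n_e·A·C_max = 0.40 × 32 × 0.21 = 2.688 kg/m.
D = 110²/(4π × 48 × 2.688²) = 2.78 m²/day.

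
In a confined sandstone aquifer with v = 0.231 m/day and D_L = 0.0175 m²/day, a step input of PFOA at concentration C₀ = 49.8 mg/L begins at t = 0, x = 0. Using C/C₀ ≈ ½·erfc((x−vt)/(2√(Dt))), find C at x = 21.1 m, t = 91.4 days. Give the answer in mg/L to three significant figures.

25.0 mg/L

For a continuous step input, C/C₀ ≈ ½·erfc((x−vt)/(2√(Dt))).
vt = 0.231 × 91.4 = 21.1134 m and 2√(Dt) = 2√(0.0175 × 91.4) = 2.529 m.
Argument (x−vt)/(2√(Dt)) = (21.1 − 21.1134)/2.529 = -0.005299; ½·erfc(-0.005299) = 0.5030.
C = 49.8 × 0.5030 = 25.0 mg/L.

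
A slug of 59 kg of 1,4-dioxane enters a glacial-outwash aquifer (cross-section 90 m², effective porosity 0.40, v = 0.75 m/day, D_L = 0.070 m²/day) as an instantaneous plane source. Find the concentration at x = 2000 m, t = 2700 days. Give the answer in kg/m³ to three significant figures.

0.0147 kg/m³

For an instantaneous plane source, C(x,t) = M/(n_e·A·√(4πDt)) · exp(−(x−vt)²/(4Dt)), with n_e·A the pore (flow) area.
Plume center vt = 0.75 × 2700 = 2025 m, so the well at 2000 m is 25 m upgradient of the peak.
√(4πDt) = 48.73 m, giving peak height M/(n_e·A·√(4πDt)) = 59/(0.40 × 90 × 48.73) = 0.03363 kg/m³.
(x−vt)²/(4Dt) = (-25)²/(4 × 0.070 × 2700) = 0.8267; exp(−0.8267) = 0.4375.
C = 0.03363 × 0.4375 = 0.0147 kg/m³.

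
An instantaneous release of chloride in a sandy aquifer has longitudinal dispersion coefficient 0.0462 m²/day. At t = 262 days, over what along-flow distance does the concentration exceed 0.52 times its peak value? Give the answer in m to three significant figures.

11.3 m

The plume is Gaussian with σ = √(2Dt) = √(2 × 0.0462 × 262) = 4.920 m.
C/C_peak = exp(−Δx²/(2σ²)) = 0.52 ⇒ Δx = σ·√(−2 ln 0.52) = 4.920 × 1.144 = 5.628 m.
Width = 2Δx = 11.3 m.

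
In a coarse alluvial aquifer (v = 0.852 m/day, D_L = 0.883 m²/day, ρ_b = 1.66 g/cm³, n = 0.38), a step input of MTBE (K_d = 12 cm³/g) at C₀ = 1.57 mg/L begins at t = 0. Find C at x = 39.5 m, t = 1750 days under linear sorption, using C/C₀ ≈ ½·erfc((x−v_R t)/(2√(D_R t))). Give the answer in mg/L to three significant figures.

Retardation factor R = 1 + ρ_b·K_d/n = 1 + 1.66 × 12/0.38 = 53.42.
Sorption retards both mechanisms: v_R = v/R = 0.01595 m/day, D_R = D/R = 0.01653 m²/day.
v_R·t = 0.01595 × 1750 = 27.9125 m; 2√(D_R t) = 10.76 m; argument = (39.5 − 27.9125)/10.76 = 1.077.
C = C₀ × ½·erfc(1.077) = 1.57 × 0.06387 = 0.100 mg/L.

0.100 mg/L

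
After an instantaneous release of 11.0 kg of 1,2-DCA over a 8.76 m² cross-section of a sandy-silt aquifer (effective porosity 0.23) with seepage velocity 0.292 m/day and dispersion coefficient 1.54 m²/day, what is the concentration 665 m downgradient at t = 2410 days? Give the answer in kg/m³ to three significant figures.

For an instantaneous plane source, C(x,t) = M/(n_e·A·√(4πDt)) · exp(−(x−vt)²/(4Dt)), with n_e·A the pore (flow) area.
Plume center vt = 0.292 × 2410 = 703.72 m, so the well at 665 m is 38.72 m upgradient of the peak.
√(4πDt) = 216.0 m, giving peak height M/(n_e·A·√(4πDt)) = 11.0/(0.23 × 8.76 × 216.0) = 0.02528 kg/m³.
(x−vt)²/(4Dt) = (-38.72)²/(4 × 1.54 × 2410) = 0.1010; exp(−0.1010) = 0.9039.
C = 0.02528 × 0.9039 = 0.0229 kg/m³.

0.0229 kg/m³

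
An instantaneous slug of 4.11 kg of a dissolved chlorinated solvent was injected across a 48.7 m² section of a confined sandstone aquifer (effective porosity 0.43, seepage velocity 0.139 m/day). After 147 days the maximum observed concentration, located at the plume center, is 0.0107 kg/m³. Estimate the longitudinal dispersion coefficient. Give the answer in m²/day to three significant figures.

At the plume center C_max = M/(n_e·A·√(4πDt)), so D = M²/(4πt·(n_e·A·C_max)²).
n_e·A·C_max = 0.43 × 48.7 × 0.0107 = 0.2241 kg/m.
D = 4.11²/(4π × 147 × 0.2241²) = 0.182 m²/day.

0.182 m²/day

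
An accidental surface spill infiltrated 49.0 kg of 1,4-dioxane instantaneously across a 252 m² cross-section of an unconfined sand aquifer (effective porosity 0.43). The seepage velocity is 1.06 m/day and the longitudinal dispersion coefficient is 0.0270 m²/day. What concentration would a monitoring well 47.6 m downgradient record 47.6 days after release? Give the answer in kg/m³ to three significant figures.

0.0230 kg/m³

For an instantaneous plane source, C(x,t) = M/(n_e·A·√(4πDt)) · exp(−(x−vt)²/(4Dt)), with n_e·A the pore (flow) area.
Plume center vt = 1.06 × 47.6 = 50.456 m, so the well at 47.6 m is 2.856 m upgradient of the peak.
√(4πDt) = 4.019 m, giving peak height M/(n_e·A·√(4πDt)) = 49.0/(0.43 × 252 × 4.019) = 0.1125 kg/m³.
(x−vt)²/(4Dt) = (-2.856)²/(4 × 0.0270 × 47.6) = 1.587; exp(−1.587) = 0.2045.
C = 0.1125 × 0.2045 = 0.0230 kg/m³.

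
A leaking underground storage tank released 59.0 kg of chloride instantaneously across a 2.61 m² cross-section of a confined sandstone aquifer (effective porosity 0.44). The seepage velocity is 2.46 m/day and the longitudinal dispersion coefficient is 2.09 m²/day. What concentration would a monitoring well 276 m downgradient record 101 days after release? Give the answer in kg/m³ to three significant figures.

0.406 kg/m³

For an instantaneous plane source, C(x,t) = M/(n_e·A·√(4πDt)) · exp(−(x−vt)²/(4Dt)), with n_e·A the pore (flow) area.
Plume center vt = 2.46 × 101 = 248.46 m, so the well at 276 m is 27.54 m downgradient of the peak.
√(4πDt) = 51.50 m, giving peak height M/(n_e·A·√(4πDt)) = 59.0/(0.44 × 2.61 × 51.50) = 0.9976 kg/m³.
(x−vt)²/(4Dt) = (27.54)²/(4 × 2.09 × 101) = 0.8983; exp(−0.8983) = 0.4073.
C = 0.9976 × 0.4073 = 0.406 kg/m³.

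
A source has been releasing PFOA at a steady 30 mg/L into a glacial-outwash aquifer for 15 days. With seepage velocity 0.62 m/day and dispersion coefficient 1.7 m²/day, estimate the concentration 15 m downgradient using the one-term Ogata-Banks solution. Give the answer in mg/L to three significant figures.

6.37 mg/L

For a continuous step input, C/C₀ ≈ ½·erfc((x−vt)/(2√(Dt))).
vt = 0.62 × 15 = 9.3 m and 2√(Dt) = 2√(1.7 × 15) = 10.10 m.
Argument (x−vt)/(2√(Dt)) = (15 − 9.3)/10.10 = 0.5644; ½·erfc(0.5644) = 0.2124.
C = 30 × 0.2124 = 6.37 mg/L.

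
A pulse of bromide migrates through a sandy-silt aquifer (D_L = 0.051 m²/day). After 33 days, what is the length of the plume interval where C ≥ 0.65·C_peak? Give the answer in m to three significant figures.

3.41 m

The plume is Gaussian with σ = √(2Dt) = √(2 × 0.051 × 33) = 1.835 m.
C/C_peak = exp(−Δx²/(2σ²)) = 0.65 ⇒ Δx = σ·√(−2 ln 0.65) = 1.835 × 0.9282 = 1.703 m.
Width = 2Δx = 3.41 m.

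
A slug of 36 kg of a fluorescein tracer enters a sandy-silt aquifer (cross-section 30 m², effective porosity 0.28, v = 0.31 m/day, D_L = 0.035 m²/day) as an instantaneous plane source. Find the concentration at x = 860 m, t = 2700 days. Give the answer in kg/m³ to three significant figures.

0.0307 kg/m³

For an instantaneous plane source, C(x,t) = M/(n_e·A·√(4πDt)) · exp(−(x−vt)²/(4Dt)), with n_e·A the pore (flow) area.
Plume center vt = 0.31 × 2700 = 837 m, so the well at 860 m is 23 m downgradient of the peak.
√(4πDt) = 34.46 m, giving peak height M/(n_e·A·√(4πDt)) = 36/(0.28 × 30 × 34.46) = 0.1244 kg/m³.
(x−vt)²/(4Dt) = (23)²/(4 × 0.035 × 2700) = 1.399; exp(−1.399) = 0.2468.
C = 0.1244 × 0.2468 = 0.0307 kg/m³.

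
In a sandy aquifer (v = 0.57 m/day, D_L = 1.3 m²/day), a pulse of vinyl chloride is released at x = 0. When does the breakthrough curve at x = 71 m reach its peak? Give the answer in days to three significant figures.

121 days

For the 1D instantaneous-source solution, setting ∂C/∂t = 0 at fixed x gives v²t² + 2Dt − x² = 0, so t = (√(D² + v²x²) − D)/v².
√(D² + v²x²) = √(1.3² + 0.57² × 71²) = 40.49; v² = 0.3249.
t = (40.49 − 1.3)/0.3249 = 121 days (vs. the pure-advection estimate x/v = 125 d).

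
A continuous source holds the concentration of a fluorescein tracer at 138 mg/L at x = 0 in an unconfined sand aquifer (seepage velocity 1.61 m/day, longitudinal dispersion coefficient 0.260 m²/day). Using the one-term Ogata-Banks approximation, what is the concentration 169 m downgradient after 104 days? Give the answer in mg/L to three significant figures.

57.4 mg/L

For a continuous step input, C/C₀ ≈ ½·erfc((x−vt)/(2√(Dt))).
vt = 1.61 × 104 = 167.44 m and 2√(Dt) = 2√(0.260 × 104) = 10.40 m.
Argument (x−vt)/(2√(Dt)) = (169 − 167.44)/10.40 = 0.1500; ½·erfc(0.1500) = 0.4160.
C = 138 × 0.4160 = 57.4 mg/L.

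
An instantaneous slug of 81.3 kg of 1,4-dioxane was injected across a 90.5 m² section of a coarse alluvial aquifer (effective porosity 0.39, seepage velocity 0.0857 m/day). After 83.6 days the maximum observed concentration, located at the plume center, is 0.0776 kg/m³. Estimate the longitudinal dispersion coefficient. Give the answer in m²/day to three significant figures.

At the plume center C_max = M/(n_e·A·√(4πDt)), so D = M²/(4πt·(n_e·A·C_max)²).
n_e·A·C_max = 0.39 × 90.5 × 0.0776 = 2.739 kg/m.
D = 81.3²/(4π × 83.6 × 2.739²) = 0.839 m²/day.

0.839 m²/day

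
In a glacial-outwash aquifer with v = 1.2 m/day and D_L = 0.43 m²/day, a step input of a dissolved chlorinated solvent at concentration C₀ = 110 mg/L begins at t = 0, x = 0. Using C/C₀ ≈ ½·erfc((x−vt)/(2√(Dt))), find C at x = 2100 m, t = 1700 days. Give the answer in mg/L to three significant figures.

6.41 mg/L

For a continuous step input, C/C₀ ≈ ½·erfc((x−vt)/(2√(Dt))).
vt = 1.2 × 1700 = 2040 m and 2√(Dt) = 2√(0.43 × 1700) = 54.07 m.
Argument (x−vt)/(2√(Dt)) = (2100 − 2040)/54.07 = 1.110; ½·erfc(1.110) = 0.05823.
C = 110 × 0.05823 = 6.41 mg/L.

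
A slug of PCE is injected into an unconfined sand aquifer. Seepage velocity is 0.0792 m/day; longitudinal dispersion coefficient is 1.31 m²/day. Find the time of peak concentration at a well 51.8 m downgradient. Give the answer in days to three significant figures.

For the 1D instantaneous-source solution, setting ∂C/∂t = 0 at fixed x gives v²t² + 2Dt − x² = 0, so t = (√(D² + v²x²) − D)/v².
√(D² + v²x²) = √(1.31² + 0.0792² × 51.8²) = 4.307; v² = 0.00627264.
t = (4.307 − 1.31)/0.00627264 = 478 days (vs. the pure-advection estimate x/v = 654 d).

478 days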